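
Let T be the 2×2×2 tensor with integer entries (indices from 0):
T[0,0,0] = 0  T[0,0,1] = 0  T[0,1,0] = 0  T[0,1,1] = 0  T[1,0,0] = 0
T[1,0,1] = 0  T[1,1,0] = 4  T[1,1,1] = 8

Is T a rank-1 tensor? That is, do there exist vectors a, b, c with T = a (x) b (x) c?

Yes

If T = a (x) b (x) c then every fibre of T is a multiple of the corresponding factor, so read the factors off the fibres through the nonzero entry T[1,1,0] = 4.
The mode-1 fibre T[:,1,0] = [0, 4] gives a = [0, 1] (primitive direction); the mode-2 fibre T[1,:,0] = [0, 4] gives b = [0, 1]; then c[k] = T[1,1,k] / (a[1]·b[1]) = [4, 8] / 1 = [4, 8].
Expanding [0, 1] (x) [0, 1] (x) [4, 8] reproduces all 8 entries of T, so T = [0, 1] (x) [0, 1] (x) [4, 8] and rank(T) ≤ 1.
Equivalently every frontal slice T[:,:,k] is c[k] times the rank-1 matrix [0, 1] (x) [0, 1]. So T has rank 1 (it is nonzero).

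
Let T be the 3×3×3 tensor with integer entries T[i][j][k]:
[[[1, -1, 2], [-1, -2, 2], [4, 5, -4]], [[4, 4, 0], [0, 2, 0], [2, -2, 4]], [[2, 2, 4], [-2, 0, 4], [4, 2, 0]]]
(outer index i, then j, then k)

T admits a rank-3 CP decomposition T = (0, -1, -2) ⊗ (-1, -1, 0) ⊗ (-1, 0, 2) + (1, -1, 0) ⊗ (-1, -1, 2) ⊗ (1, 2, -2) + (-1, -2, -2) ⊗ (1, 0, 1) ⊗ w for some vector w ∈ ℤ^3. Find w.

Subtract the known terms from T to get the rank-1 residual R = (-1, -2, -2) ⊗ (1, 0, 1) ⊗ w, so R[i,j,k] = a[i]·b[j]·w[k]. Pick indices with nonzero a[0]·b[0] = (-1)·(1) = -1. Only the fibre through (0,0,·) is needed: R[0,0,:] = T[0,0,:] − Σₗ aₗ[0]bₗ[0]cₗ = [1, -1, 2] − (0)·(-1)·(-1, 0, 2) − (1)·(-1)·(1, 2, -2) = [2, 1, 0]. Then w[k] = R[0,0,k] / -1 for each k, giving w = [2, 1, 0] / -1 = (-2, -1, 0).

w = (-2, -1, 0)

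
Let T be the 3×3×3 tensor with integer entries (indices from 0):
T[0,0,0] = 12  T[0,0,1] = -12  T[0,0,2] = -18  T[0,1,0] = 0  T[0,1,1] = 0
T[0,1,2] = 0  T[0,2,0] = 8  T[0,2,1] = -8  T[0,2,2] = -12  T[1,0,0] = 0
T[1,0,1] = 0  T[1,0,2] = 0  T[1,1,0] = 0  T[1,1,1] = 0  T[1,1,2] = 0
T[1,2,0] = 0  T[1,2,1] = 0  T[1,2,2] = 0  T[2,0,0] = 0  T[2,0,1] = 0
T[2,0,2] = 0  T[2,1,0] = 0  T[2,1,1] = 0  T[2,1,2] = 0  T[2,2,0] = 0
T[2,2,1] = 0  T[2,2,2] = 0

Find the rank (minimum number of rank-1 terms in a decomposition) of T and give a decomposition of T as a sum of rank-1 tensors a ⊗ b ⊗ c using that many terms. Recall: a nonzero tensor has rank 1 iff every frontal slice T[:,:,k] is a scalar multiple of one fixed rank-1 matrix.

Lower bound: T ≠ 0 (e.g. T[0,0,0] = 12), so rank(T) ≥ 1.
Upper bound: if T = a ⊗ b ⊗ c then every fibre of T is a multiple of the corresponding factor, so read the factors off the fibres through the nonzero entry T[0,0,0] = 12.
The mode-1 fibre T[:,0,0] = [12, 0, 0] gives a = [1, 0, 0] (primitive direction); the mode-2 fibre T[0,:,0] = [12, 0, 8] gives b = [3, 0, 2]; then c[k] = T[0,0,k] / (a[0]·b[0]) = [12, -12, -18] / 3 = [4, -4, -6].
Expanding [1, 0, 0] ⊗ [3, 0, 2] ⊗ [4, -4, -6] reproduces all 27 entries of T, so T = [1, 0, 0] ⊗ [3, 0, 2] ⊗ [4, -4, -6] and rank(T) ≤ 1.
These bounds meet, so rank(T) = 1.

rank(T) = 1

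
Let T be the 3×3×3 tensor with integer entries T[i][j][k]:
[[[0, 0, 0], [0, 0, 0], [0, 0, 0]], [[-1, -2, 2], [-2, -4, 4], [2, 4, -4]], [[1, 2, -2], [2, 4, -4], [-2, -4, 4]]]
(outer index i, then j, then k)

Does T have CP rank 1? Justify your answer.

Yes

If T = a ⊗ b ⊗ c then every fibre of T is a multiple of the corresponding factor, so read the factors off the fibres through the nonzero entry T[1,0,0] = -1.
The mode-1 fibre T[:,0,0] = [0, -1, 1] gives a = (0, 1, -1) (primitive direction); the mode-2 fibre T[1,:,0] = [-1, -2, 2] gives b = (1, 2, -2); then c[k] = T[1,0,k] / (a[1]·b[0]) = [-1, -2, 2] / 1 = (-1, -2, 2).
Expanding (0, 1, -1) ⊗ (1, 2, -2) ⊗ (-1, -2, 2) reproduces all 27 entries of T, so T = (0, 1, -1) ⊗ (1, 2, -2) ⊗ (-1, -2, 2) and rank(T) ≤ 1.
Equivalently every frontal slice T[:,:,k] is c[k] times the rank-1 matrix (0, 1, -1) ⊗ (1, 2, -2). So T has rank 1 (it is nonzero).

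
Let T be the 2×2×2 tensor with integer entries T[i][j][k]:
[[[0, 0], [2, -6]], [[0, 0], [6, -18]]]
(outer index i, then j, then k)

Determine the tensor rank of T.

1

Lower bound: T ≠ 0 (e.g. T[0,1,0] = 2), so rank(T) ≥ 1.
Upper bound: if T = a ⊗ b ⊗ c then every fibre of T is a multiple of the corresponding factor, so read the factors off the fibres through the nonzero entry T[0,1,0] = 2.
The mode-1 fibre T[:,1,0] = [2, 6] gives a = [1, 3] (primitive direction); the mode-2 fibre T[0,:,0] = [0, 2] gives b = [0, 1]; then c[k] = T[0,1,k] / (a[0]·b[1]) = [2, -6] / 1 = [2, -6].
Expanding [1, 3] ⊗ [0, 1] ⊗ [2, -6] reproduces all 8 entries of T, so T = [1, 3] ⊗ [0, 1] ⊗ [2, -6] and rank(T) ≤ 1.
These bounds meet, so rank(T) = 1.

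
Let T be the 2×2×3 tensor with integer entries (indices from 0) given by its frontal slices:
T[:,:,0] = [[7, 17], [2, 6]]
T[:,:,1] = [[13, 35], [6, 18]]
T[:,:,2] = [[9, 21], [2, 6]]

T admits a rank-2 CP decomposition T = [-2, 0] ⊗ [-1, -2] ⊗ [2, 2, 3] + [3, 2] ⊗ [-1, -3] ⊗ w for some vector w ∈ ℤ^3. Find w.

Subtract the known terms from T to get the rank-1 residual R = [3, 2] ⊗ [-1, -3] ⊗ w, so R[i,j,k] = a[i]·b[j]·w[k]. Pick indices with nonzero a[0]·b[0] = (3)·(-1) = -3. Only the fibre through (0,0,·) is needed: R[0,0,:] = T[0,0,:] − Σₗ aₗ[0]bₗ[0]cₗ = [7, 13, 9] − (-2)·(-1)·[2, 2, 3] = [3, 9, 3]. Then w[k] = R[0,0,k] / -3 for each k, giving w = [3, 9, 3] / -3 = [-1, -3, -1].

w = [-1, -3, -1]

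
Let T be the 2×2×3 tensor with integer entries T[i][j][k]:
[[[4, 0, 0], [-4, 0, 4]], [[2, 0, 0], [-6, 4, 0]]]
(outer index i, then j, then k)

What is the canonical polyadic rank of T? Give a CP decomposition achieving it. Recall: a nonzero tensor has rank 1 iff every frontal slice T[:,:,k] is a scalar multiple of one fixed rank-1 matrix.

Lower bound: in the mode-3 unfolding of T (rows indexed by k, columns by (i,j)) the 3×3 minor on rows k ∈ {0, 1, 2}, columns (i,j) ∈ {(0,0), (0,1), (1,1)} is det [[4, -4, -6], [0, 0, 4], [0, 4, 0]] = -64 ≠ 0, so that unfolding has rank ≥ 3 and hence rank(T) ≥ 3 (CP rank is at least every unfolding rank, though it can be larger).
Upper bound: T is a sum of 3 rank-1 terms, T = [0, 1] ⊗ [0, 1] ⊗ [-4, 4, -2] + [2, 1] ⊗ [0, 1] ⊗ [-4, 0, 2] + [2, 1] ⊗ [1, 1] ⊗ [2, 0, 0] (written with every a and b primitive with positive leading entry and the scale carried by c; CP decompositions are not unique, and this one is verified by expanding entrywise), so rank(T) ≤ 3.
These bounds meet, so rank(T) = 3.

rank(T) = 3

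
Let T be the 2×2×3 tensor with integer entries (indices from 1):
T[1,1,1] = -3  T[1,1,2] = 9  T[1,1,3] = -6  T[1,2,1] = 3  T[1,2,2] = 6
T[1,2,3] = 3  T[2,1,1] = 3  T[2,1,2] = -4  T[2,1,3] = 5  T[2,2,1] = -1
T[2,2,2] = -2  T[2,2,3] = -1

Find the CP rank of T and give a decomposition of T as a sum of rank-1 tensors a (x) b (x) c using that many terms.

rank(T) = 2

Lower bound: the mode-2 unfolding of T (rows indexed by j, columns by (i,k) = (1,1), (1,2), (1,3), (2,1), (2,2), (2,3)) is [[-3, 9, -6, 3, -4, 5], [3, 6, 3, -1, -2, -1]].
There the 2×2 minor on rows j ∈ {1, 2}, columns (i,k) ∈ {(1,1), (1,2)} is det [[-3, 9], [3, 6]] = -45 ≠ 0, so this unfolding has rank ≥ 2; CP rank is at least every unfolding rank, so rank(T) ≥ 2. (Unfolding ranks only ever bound the CP rank from below — rank(T) can be strictly larger than all of them — so the matching upper bound has to come from an explicit 2-term decomposition.)
Upper bound — finding two terms. Write S_k = T[:,:,k] for the frontal slices: S₁ = [[-3, 3], [3, -1]], S₂ = [[9, 6], [-4, -2]], S₃ = [[-6, 3], [5, -1]].
If T = a₁ (x) b₁ (x) c₁ + a₂ (x) b₂ (x) c₂ then each S_k = c₁[k]·a₁b₁ᵀ + c₂[k]·a₂b₂ᵀ. S₁ and S₂ are linearly independent, so a₁b₁ᵀ and a₂b₂ᵀ must span the same plane of matrices: they are the rank-1 matrices of the form x·S₁ + y·S₂.
det(x·S₁ + y·S₂) is −6·x² − 9·xy + 6·y² = (-3)·(x + 2·y)(2·x − y), vanishing at (x:y) = (2:-1) and (1:2).
M₁ = 2·S₁ − S₂ = [[-15, 0], [10, 0]] = (-5)·[3, -2][1, 0]ᵀ and M₂ = S₁ + 2·S₂ = [[15, 15], [-5, -5]] = 5·[3, -1][1, 1]ᵀ, so take a₁ = [3, -2], b₁ = [1, 0], a₂ = [3, -1], b₂ = [1, 1].
Each slice is an integer combination of E₁ = a₁b₁ᵀ and E₂ = a₂b₂ᵀ: S₁ = −2·E₁ + E₂, S₂ = E₁ + 2·E₂, S₃ = −3·E₁ + E₂; reading off coefficients, c₁ = [-2, 1, -3] and c₂ = [1, 2, 1].
Hence T = [3, -2] (x) [1, 0] (x) [-2, 1, -3] + [3, -1] (x) [1, 1] (x) [1, 2, 1], so rank(T) ≤ 2.
These bounds meet, so rank(T) = 2.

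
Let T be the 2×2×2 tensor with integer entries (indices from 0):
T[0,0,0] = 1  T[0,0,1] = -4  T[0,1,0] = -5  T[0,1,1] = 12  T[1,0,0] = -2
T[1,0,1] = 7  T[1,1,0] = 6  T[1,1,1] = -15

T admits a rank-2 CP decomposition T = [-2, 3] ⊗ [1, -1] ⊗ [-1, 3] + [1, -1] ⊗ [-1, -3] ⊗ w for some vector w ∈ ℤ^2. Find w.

w = [1, -2]

Subtract the known terms from T to get the rank-1 residual R = [1, -1] ⊗ [-1, -3] ⊗ w, so R[i,j,k] = a[i]·b[j]·w[k]. Pick indices with nonzero a[0]·b[0] = (1)·(-1) = -1. Only the fibre through (0,0,·) is needed: R[0,0,:] = T[0,0,:] − Σₗ aₗ[0]bₗ[0]cₗ = [1, -4] − (-2)·(1)·[-1, 3] = [-1, 2]. Then w[k] = R[0,0,k] / -1 for each k, giving w = [-1, 2] / -1 = [1, -2].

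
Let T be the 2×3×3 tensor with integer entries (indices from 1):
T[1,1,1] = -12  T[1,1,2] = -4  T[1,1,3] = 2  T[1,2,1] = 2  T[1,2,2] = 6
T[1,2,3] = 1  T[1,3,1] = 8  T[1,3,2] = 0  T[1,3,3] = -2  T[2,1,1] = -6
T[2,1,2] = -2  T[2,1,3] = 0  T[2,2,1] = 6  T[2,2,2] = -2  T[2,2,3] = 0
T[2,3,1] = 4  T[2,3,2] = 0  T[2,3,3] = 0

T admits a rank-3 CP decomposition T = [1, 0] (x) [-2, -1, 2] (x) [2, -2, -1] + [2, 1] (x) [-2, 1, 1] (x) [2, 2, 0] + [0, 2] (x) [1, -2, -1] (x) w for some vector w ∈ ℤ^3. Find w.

w = [-1, 1, 0]

Subtract the known terms from T to get the rank-1 residual R = [0, 2] (x) [1, -2, -1] (x) w, so R[i,j,k] = a[i]·b[j]·w[k]. Pick indices with nonzero a[2]·b[1] = (2)·(1) = 2. Only the fibre through (2,1,·) is needed: R[2,1,:] = T[2,1,:] − Σₗ aₗ[2]bₗ[1]cₗ = [-6, -2, 0] − (0)·(-2)·[2, -2, -1] − (1)·(-2)·[2, 2, 0] = [-2, 2, 0]. Then w[k] = R[2,1,k] / 2 for each k, giving w = [-2, 2, 0] / 2 = [-1, 1, 0].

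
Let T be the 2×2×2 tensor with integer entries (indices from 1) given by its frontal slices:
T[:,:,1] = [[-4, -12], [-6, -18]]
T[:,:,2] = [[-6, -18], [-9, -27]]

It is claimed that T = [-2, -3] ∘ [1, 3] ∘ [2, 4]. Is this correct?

No

Reconstruct entry (1,1,2) from the claimed factors: Σₗ aₗ[1]bₗ[1]cₗ[2] = (-2)·(1)·(4) = -8, but T[1,1,2] = -6. The claim is false.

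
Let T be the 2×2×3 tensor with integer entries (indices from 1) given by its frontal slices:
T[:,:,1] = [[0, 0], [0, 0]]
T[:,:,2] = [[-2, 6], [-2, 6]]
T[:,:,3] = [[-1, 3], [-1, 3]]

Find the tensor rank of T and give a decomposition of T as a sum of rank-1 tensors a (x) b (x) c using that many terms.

Lower bound: T ≠ 0 (e.g. T[1,1,2] = -2), so rank(T) ≥ 1.
Upper bound: if T = a (x) b (x) c then every fibre of T is a multiple of the corresponding factor, so read the factors off the fibres through the nonzero entry T[1,1,2] = -2.
The mode-1 fibre T[:,1,2] = [-2, -2] gives a = [1, 1] (primitive direction); the mode-2 fibre T[1,:,2] = [-2, 6] gives b = [1, -3]; then c[k] = T[1,1,k] / (a[1]·b[1]) = [0, -2, -1] / 1 = [0, -2, -1].
Expanding [1, 1] (x) [1, -3] (x) [0, -2, -1] reproduces all 12 entries of T, so T = [1, 1] (x) [1, -3] (x) [0, -2, -1] and rank(T) ≤ 1.
These bounds meet, so rank(T) = 1.

rank(T) = 1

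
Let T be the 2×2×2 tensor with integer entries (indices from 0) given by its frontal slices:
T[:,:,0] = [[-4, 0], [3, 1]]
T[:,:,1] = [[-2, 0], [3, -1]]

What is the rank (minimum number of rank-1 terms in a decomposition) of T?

2

Lower bound: the mode-2 unfolding of T (rows indexed by j, columns by (i,k) = (0,0), (0,1), (1,0), (1,1)) is [[-4, -2, 3, 3], [0, 0, 1, -1]].
There the 2×2 minor on rows j ∈ {0, 1}, columns (i,k) ∈ {(0,0), (1,0)} is det [[-4, 3], [0, 1]] = -4 ≠ 0, so this unfolding has rank ≥ 2; CP rank is at least every unfolding rank, so rank(T) ≥ 2. (Flattening ranks never certify an upper bound on CP rank; for that we must actually write T with 2 rank-1 terms.)
Upper bound — finding two terms. Write S_k = T[:,:,k] for the frontal slices: S₀ = [[-4, 0], [3, 1]], S₁ = [[-2, 0], [3, -1]].
If T = a₁ ⊗ b₁ ⊗ c₁ + a₂ ⊗ b₂ ⊗ c₂ then each S_k = c₁[k]·a₁b₁ᵀ + c₂[k]·a₂b₂ᵀ. S₀ and S₁ are linearly independent, so a₁b₁ᵀ and a₂b₂ᵀ must span the same plane of matrices: they are the rank-1 matrices of the form x·S₀ + y·S₁.
det(x·S₀ + y·S₁) is −4·x² + 2·xy + 2·y² = (-2)·(x − y)(2·x + y), vanishing at (x:y) = (1:1) and (1:-2).
M₁ = S₀ + S₁ = [[-6, 0], [6, 0]] = (-6)·[1, -1][1, 0]ᵀ and M₂ = S₀ − 2·S₁ = [[0, 0], [-3, 3]] = (-3)·[0, 1][1, -1]ᵀ, so take a₁ = [1, -1], b₁ = [1, 0], a₂ = [0, 1], b₂ = [1, -1].
Each slice is an integer combination of E₁ = a₁b₁ᵀ and E₂ = a₂b₂ᵀ: S₀ = −4·E₁ − E₂, S₁ = −2·E₁ + E₂; reading off coefficients, c₁ = [-4, -2] and c₂ = [-1, 1].
Hence T = [1, -1] ⊗ [1, 0] ⊗ [-4, -2] + [0, 1] ⊗ [1, -1] ⊗ [-1, 1], so rank(T) ≤ 2.
These bounds meet, so rank(T) = 2.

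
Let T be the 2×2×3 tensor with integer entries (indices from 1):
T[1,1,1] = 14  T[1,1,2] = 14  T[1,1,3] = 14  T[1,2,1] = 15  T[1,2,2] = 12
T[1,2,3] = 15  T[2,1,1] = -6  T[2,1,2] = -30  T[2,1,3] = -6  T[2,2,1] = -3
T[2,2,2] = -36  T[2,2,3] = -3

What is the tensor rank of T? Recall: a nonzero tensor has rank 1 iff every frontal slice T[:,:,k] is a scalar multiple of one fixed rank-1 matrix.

2

Lower bound: the mode-2 unfolding of T (rows indexed by j, columns by (i,k) = (1,1), (1,2), (1,3), (2,1), (2,2), (2,3)) is [[14, 14, 14, -6, -30, -6], [15, 12, 15, -3, -36, -3]].
There the 2×2 minor on rows j ∈ {1, 2}, columns (i,k) ∈ {(1,1), (1,2)} is det [[14, 14], [15, 12]] = -42 ≠ 0, so this unfolding has rank ≥ 2; CP rank is at least every unfolding rank, so rank(T) ≥ 2. (This is only a lower bound: in general the CP rank may exceed every unfolding rank, so we still need to exhibit 2 rank-1 terms summing to T.)
Upper bound — finding two terms. Write S_k = T[:,:,k] for the frontal slices: S₁ = [[14, 15], [-6, -3]], S₂ = [[14, 12], [-30, -36]], S₃ = [[14, 15], [-6, -3]].
If T = a₁ ⊗ b₁ ⊗ c₁ + a₂ ⊗ b₂ ⊗ c₂ then each S_k = c₁[k]·a₁b₁ᵀ + c₂[k]·a₂b₂ᵀ. S₁ and S₂ are linearly independent, so a₁b₁ᵀ and a₂b₂ᵀ must span the same plane of matrices: they are the rank-1 matrices of the form x·S₁ + y·S₂.
det(x·S₁ + y·S₂) is 48·x² − 24·xy − 144·y² = 24·(2·x + 3·y)(x − 2·y), vanishing at (x:y) = (3:-2) and (2:1).
M₁ = 3·S₁ − 2·S₂ = [[14, 21], [42, 63]] = 7·[1, 3][2, 3]ᵀ and M₂ = 2·S₁ + S₂ = [[42, 42], [-42, -42]] = 42·[1, -1][1, 1]ᵀ, so take a₁ = [1, 3], b₁ = [2, 3], a₂ = [1, -1], b₂ = [1, 1].
Each slice is an integer combination of E₁ = a₁b₁ᵀ and E₂ = a₂b₂ᵀ: S₁ = E₁ + 12·E₂, S₂ = −2·E₁ + 18·E₂, S₃ = E₁ + 12·E₂; reading off coefficients, c₁ = [1, -2, 1] and c₂ = [12, 18, 12].
Hence T = [1, 3] ⊗ [2, 3] ⊗ [1, -2, 1] + [1, -1] ⊗ [1, 1] ⊗ [12, 18, 12], so rank(T) ≤ 2.
These bounds meet, so rank(T) = 2.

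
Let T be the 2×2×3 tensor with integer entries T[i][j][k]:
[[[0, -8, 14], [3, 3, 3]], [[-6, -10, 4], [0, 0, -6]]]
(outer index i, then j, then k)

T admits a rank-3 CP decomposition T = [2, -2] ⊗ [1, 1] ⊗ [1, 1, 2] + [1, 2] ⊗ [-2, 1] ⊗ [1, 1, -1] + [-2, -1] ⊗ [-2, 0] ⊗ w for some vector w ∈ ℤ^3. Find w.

Subtract the known terms from T to get the rank-1 residual R = [-2, -1] ⊗ [-2, 0] ⊗ w, so R[i,j,k] = a[i]·b[j]·w[k]. Pick indices with nonzero a[0]·b[0] = (-2)·(-2) = 4. Only the fibre through (0,0,·) is needed: R[0,0,:] = T[0,0,:] − Σₗ aₗ[0]bₗ[0]cₗ = [0, -8, 14] − (2)·(1)·[1, 1, 2] − (1)·(-2)·[1, 1, -1] = [0, -8, 8]. Then w[k] = R[0,0,k] / 4 for each k, giving w = [0, -8, 8] / 4 = [0, -2, 2].

w = [0, -2, 2]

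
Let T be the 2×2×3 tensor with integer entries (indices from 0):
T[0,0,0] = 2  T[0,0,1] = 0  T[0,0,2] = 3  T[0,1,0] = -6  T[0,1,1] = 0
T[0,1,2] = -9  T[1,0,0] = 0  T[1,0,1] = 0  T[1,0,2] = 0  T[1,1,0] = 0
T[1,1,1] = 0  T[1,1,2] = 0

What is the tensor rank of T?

Lower bound: T ≠ 0 (e.g. T[0,0,0] = 2), so rank(T) ≥ 1.
Upper bound: if T = a ⊗ b ⊗ c then every fibre of T is a multiple of the corresponding factor, so read the factors off the fibres through the nonzero entry T[0,0,0] = 2.
The mode-1 fibre T[:,0,0] = [2, 0] gives a = [1, 0] (primitive direction); the mode-2 fibre T[0,:,0] = [2, -6] gives b = [1, -3]; then c[k] = T[0,0,k] / (a[0]·b[0]) = [2, 0, 3] / 1 = [2, 0, 3].
Expanding [1, 0] ⊗ [1, -3] ⊗ [2, 0, 3] reproduces all 12 entries of T, so T = [1, 0] ⊗ [1, -3] ⊗ [2, 0, 3] and rank(T) ≤ 1.
These bounds meet, so rank(T) = 1.

1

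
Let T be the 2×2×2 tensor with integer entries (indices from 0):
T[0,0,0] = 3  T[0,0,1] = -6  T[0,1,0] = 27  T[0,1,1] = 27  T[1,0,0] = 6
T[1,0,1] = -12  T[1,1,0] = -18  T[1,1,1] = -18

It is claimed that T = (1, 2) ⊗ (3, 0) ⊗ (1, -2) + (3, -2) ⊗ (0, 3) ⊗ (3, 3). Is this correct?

Reconstruct entrywise from the claimed factors. For example, T[0,0,1] = -6 and Σₗ aₗ[0]bₗ[0]cₗ[1] = (1)·(3)·(-2) + (3)·(0)·(3) = -6; checking all 8 entries, every one matches. The claim holds.

Yes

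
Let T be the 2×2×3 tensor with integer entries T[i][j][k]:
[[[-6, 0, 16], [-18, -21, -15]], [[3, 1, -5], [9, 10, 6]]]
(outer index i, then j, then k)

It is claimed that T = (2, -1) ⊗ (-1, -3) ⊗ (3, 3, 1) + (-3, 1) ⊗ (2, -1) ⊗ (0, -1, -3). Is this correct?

Reconstruct entrywise from the claimed factors. For example, T[0,1,1] = -21 and Σₗ aₗ[0]bₗ[1]cₗ[1] = (2)·(-3)·(3) + (-3)·(-1)·(-1) = -21; checking all 12 entries, every one matches. The claim holds.

Yes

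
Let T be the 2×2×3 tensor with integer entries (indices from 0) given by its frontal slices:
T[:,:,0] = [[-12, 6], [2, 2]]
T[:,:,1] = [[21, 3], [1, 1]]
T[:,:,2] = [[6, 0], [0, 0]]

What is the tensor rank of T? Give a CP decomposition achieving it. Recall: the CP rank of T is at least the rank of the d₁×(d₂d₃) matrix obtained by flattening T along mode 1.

Lower bound: the mode-1 unfolding of T (rows indexed by i, columns by (j,k) = (0,0), (0,1), (0,2), (1,0), (1,1), (1,2)) is [[-12, 21, 6, 6, 3, 0], [2, 1, 0, 2, 1, 0]].
There the 2×2 minor on rows i ∈ {0, 1}, columns (j,k) ∈ {(0,0), (0,1)} is det [[-12, 21], [2, 1]] = -54 ≠ 0, so this unfolding has rank ≥ 2; CP rank is at least every unfolding rank, so rank(T) ≥ 2. (Unfolding ranks only ever bound the CP rank from below — rank(T) can be strictly larger than all of them — so the matching upper bound has to come from an explicit 2-term decomposition.)
Upper bound — finding two terms. Write S_k = T[:,:,k] for the frontal slices: S₀ = [[-12, 6], [2, 2]], S₁ = [[21, 3], [1, 1]], S₂ = [[6, 0], [0, 0]].
If T = a₁ (x) b₁ (x) c₁ + a₂ (x) b₂ (x) c₂ then each S_k = c₁[k]·a₁b₁ᵀ + c₂[k]·a₂b₂ᵀ. S₀ and S₁ are linearly independent, so a₁b₁ᵀ and a₂b₂ᵀ must span the same plane of matrices: they are the rank-1 matrices of the form x·S₀ + y·S₁.
det(x·S₀ + y·S₁) is −36·x² + 18·xy + 18·y² = (-18)·(x − y)(2·x + y), vanishing at (x:y) = (1:1) and (1:-2).
M₁ = S₀ + S₁ = [[9, 9], [3, 3]] = 3·(3, 1)(1, 1)ᵀ and M₂ = S₀ − 2·S₁ = [[-54, 0], [0, 0]] = (-54)·(1, 0)(1, 0)ᵀ, so take a₁ = (3, 1), b₁ = (1, 1), a₂ = (1, 0), b₂ = (1, 0).
Each slice is an integer combination of E₁ = a₁b₁ᵀ and E₂ = a₂b₂ᵀ: S₀ = 2·E₁ − 18·E₂, S₁ = E₁ + 18·E₂, S₂ = 6·E₂; reading off coefficients, c₁ = (2, 1, 0) and c₂ = (-18, 18, 6).
Hence T = (3, 1) (x) (1, 1) (x) (2, 1, 0) + (1, 0) (x) (1, 0) (x) (-18, 18, 6), so rank(T) ≤ 2.
These bounds meet, so rank(T) = 2.

rank(T) = 2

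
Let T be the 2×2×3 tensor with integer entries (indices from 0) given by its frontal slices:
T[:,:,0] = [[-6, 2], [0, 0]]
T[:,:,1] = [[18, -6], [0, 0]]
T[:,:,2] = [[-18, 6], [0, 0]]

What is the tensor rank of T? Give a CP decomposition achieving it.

Lower bound: T ≠ 0 (e.g. T[0,0,0] = -6), so rank(T) ≥ 1.
Upper bound: if T = a ⊗ b ⊗ c then every fibre of T is a multiple of the corresponding factor, so read the factors off the fibres through the nonzero entry T[0,0,0] = -6.
The mode-1 fibre T[:,0,0] = [-6, 0] gives a = [1, 0] (primitive direction); the mode-2 fibre T[0,:,0] = [-6, 2] gives b = [3, -1]; then c[k] = T[0,0,k] / (a[0]·b[0]) = [-6, 18, -18] / 3 = [-2, 6, -6].
Expanding [1, 0] ⊗ [3, -1] ⊗ [-2, 6, -6] reproduces all 12 entries of T, so T = [1, 0] ⊗ [3, -1] ⊗ [-2, 6, -6] and rank(T) ≤ 1.
These bounds meet, so rank(T) = 1.

rank(T) = 1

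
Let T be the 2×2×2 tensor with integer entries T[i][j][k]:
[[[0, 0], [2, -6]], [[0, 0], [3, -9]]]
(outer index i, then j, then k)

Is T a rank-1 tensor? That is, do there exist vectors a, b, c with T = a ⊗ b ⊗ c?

Yes

If T = a ⊗ b ⊗ c then every fibre of T is a multiple of the corresponding factor, so read the factors off the fibres through the nonzero entry T[0,1,0] = 2.
The mode-1 fibre T[:,1,0] = [2, 3] gives a = [2, 3] (primitive direction); the mode-2 fibre T[0,:,0] = [0, 2] gives b = [0, 1]; then c[k] = T[0,1,k] / (a[0]·b[1]) = [2, -6] / 2 = [1, -3].
Expanding [2, 3] ⊗ [0, 1] ⊗ [1, -3] reproduces all 8 entries of T, so T = [2, 3] ⊗ [0, 1] ⊗ [1, -3] and rank(T) ≤ 1.
Equivalently every frontal slice T[:,:,k] is c[k] times the rank-1 matrix [2, 3] ⊗ [0, 1]. So T has rank 1 (it is nonzero).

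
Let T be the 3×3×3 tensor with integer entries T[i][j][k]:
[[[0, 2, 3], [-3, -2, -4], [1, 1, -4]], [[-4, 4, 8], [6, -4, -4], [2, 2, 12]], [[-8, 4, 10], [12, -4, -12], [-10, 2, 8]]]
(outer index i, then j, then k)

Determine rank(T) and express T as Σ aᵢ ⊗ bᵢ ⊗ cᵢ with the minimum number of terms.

Lower bound: the mode-2 unfolding of T (rows indexed by j, columns by (i,k) = (0,0), (0,1), (0,2), (1,0), (1,1), (1,2), (2,0), (2,1), (2,2)) is [[0, 2, 3, -4, 4, 8, -8, 4, 10], [-3, -2, -4, 6, -4, -4, 12, -4, -12], [1, 1, -4, 2, 2, 12, -10, 2, 8]].
There the 3×3 minor on rows j ∈ {0, 1, 2}, columns (i,k) ∈ {(0,0), (0,1), (0,2)} is det [[0, 2, 3], [-3, -2, -4], [1, 1, -4]] = -35 ≠ 0, so this unfolding has rank ≥ 3; CP rank is at least every unfolding rank, so rank(T) ≥ 3. (Flattening ranks never certify an upper bound on CP rank; for that we must actually write T with 3 rank-1 terms.)
Upper bound: T is a sum of 3 rank-1 terms, T = [1, -2, 0] ⊗ [0, 1, 2] ⊗ [-1, 0, -2] + [1, 0, -2] ⊗ [1, -2, 2] ⊗ [2, 0, -1] + [1, 2, 2] ⊗ [2, -2, 1] ⊗ [-1, 1, 2] (one valid choice — decompositions are not unique — normalised so each a, b is primitive with positive first nonzero entry; check it by expanding all entries), so rank(T) ≤ 3.
These bounds meet, so rank(T) = 3.
Check entry T[1,0,0] = -4: (-2)·(0)·(-1) + (0)·(1)·(2) + (2)·(2)·(-1) = -4.

rank(T) = 3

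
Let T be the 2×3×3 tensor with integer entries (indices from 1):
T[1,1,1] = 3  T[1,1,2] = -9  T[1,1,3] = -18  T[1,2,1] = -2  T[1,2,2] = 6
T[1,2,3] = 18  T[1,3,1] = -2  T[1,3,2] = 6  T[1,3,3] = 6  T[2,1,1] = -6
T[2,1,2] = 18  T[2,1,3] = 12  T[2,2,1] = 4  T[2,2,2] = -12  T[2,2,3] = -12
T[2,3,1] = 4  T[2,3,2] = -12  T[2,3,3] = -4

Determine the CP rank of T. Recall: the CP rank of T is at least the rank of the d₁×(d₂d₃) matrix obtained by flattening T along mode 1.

Lower bound: the mode-3 unfolding of T (rows indexed by k, columns by (i,j) = (1,1), (1,2), (1,3), (2,1), (2,2), (2,3)) is [[3, -2, -2, -6, 4, 4], [-9, 6, 6, 18, -12, -12], [-18, 18, 6, 12, -12, -4]].
There the 2×2 minor on rows k ∈ {1, 3}, columns (i,j) ∈ {(1,1), (1,2)} is det [[3, -2], [-18, 18]] = 18 ≠ 0, so this unfolding has rank ≥ 2; CP rank is at least every unfolding rank, so rank(T) ≥ 2. (Unfolding ranks only ever bound the CP rank from below — rank(T) can be strictly larger than all of them — so the matching upper bound has to come from an explicit 2-term decomposition.)
Upper bound — finding two terms. Write S_k = T[:,:,k] for the frontal slices: S₁ = [[3, -2, -2], [-6, 4, 4]], S₂ = [[-9, 6, 6], [18, -12, -12]], S₃ = [[-18, 18, 6], [12, -12, -4]].
If T = a₁ ⊗ b₁ ⊗ c₁ + a₂ ⊗ b₂ ⊗ c₂ then each S_k = c₁[k]·a₁b₁ᵀ + c₂[k]·a₂b₂ᵀ. S₁ and S₃ are linearly independent, so a₁b₁ᵀ and a₂b₂ᵀ must span the same plane of matrices: they are the rank-1 matrices of the form x·S₁ + y·S₃.
The 2×2 minor of x·S₁ + y·S₃ on rows {1,2}, columns {1,2} is 24·xy = 24·(y)(x), vanishing at (x:y) = (1:0) and (0:1).
M₁ = S₁ = [[3, -2, -2], [-6, 4, 4]] = [1, -2][3, -2, -2]ᵀ and M₂ = S₃ = [[-18, 18, 6], [12, -12, -4]] = (-2)·[3, -2][3, -3, -1]ᵀ, so take a₁ = [1, -2], b₁ = [3, -2, -2], a₂ = [3, -2], b₂ = [3, -3, -1].
Each slice is an integer combination of E₁ = a₁b₁ᵀ and E₂ = a₂b₂ᵀ: S₁ = E₁, S₂ = −3·E₁, S₃ = −2·E₂; reading off coefficients, c₁ = [1, -3, 0] and c₂ = [0, 0, -2].
Hence T = [1, -2] ⊗ [3, -2, -2] ⊗ [1, -3, 0] + [3, -2] ⊗ [3, -3, -1] ⊗ [0, 0, -2], so rank(T) ≤ 2.
These bounds meet, so rank(T) = 2.

2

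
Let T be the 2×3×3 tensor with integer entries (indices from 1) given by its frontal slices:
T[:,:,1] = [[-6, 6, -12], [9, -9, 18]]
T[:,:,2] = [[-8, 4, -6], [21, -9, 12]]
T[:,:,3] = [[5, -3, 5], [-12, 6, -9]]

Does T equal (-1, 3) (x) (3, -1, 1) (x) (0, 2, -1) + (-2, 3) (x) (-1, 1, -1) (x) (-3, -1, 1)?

Reconstruct entry (1,3,1) from the claimed factors: Σₗ aₗ[1]bₗ[3]cₗ[1] = (-1)·(1)·(0) + (-2)·(-1)·(-3) = -6, but T[1,3,1] = -12. The claim is false.

No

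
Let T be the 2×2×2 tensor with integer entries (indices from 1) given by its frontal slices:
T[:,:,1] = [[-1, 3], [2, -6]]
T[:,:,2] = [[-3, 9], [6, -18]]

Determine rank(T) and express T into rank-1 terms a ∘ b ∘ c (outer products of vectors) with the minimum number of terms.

Lower bound: T ≠ 0 (e.g. T[1,1,1] = -1), so rank(T) ≥ 1.
Upper bound: if T = a ∘ b ∘ c then every fibre of T is a multiple of the corresponding factor, so read the factors off the fibres through the nonzero entry T[1,1,1] = -1.
The mode-1 fibre T[:,1,1] = [-1, 2] gives a = [1, -2] (primitive direction); the mode-2 fibre T[1,:,1] = [-1, 3] gives b = [1, -3]; then c[k] = T[1,1,k] / (a[1]·b[1]) = [-1, -3] / 1 = [-1, -3].
Expanding [1, -2] ∘ [1, -3] ∘ [-1, -3] reproduces all 8 entries of T, so T = [1, -2] ∘ [1, -3] ∘ [-1, -3] and rank(T) ≤ 1.
These bounds meet, so rank(T) = 1.

rank(T) = 1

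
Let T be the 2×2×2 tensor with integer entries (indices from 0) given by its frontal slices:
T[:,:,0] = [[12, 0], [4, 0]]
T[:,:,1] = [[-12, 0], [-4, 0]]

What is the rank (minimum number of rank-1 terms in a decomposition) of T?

1

Lower bound: T ≠ 0 (e.g. T[0,0,0] = 12), so rank(T) ≥ 1.
Upper bound: the mode-1 fibre T[:,0,0] = [12, 4] gives a = [3, 1] (primitive direction); the mode-2 fibre T[0,:,0] = [12, 0] gives b = [1, 0]; then c[k] = T[0,0,k] / (a[0]·b[0]) = [12, -12] / 3 = [4, -4].
Expanding [3, 1] ⊗ [1, 0] ⊗ [4, -4] reproduces all 8 entries of T, so T = [3, 1] ⊗ [1, 0] ⊗ [4, -4] and rank(T) ≤ 1.
These bounds meet, so rank(T) = 1.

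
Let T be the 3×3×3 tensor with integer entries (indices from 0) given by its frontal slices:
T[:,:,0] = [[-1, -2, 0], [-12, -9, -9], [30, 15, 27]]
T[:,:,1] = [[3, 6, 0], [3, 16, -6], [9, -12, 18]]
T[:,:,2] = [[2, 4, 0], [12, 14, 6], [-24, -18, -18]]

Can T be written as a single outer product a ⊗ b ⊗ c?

The mode-1 unfolding of T (rows indexed by i, columns by (j,k) = (0,0), (0,1), (0,2), (1,0), (1,1), (1,2), (2,0), (2,1), (2,2)) is [[-1, 3, 2, -2, 6, 4, 0, 0, 0], [-12, 3, 12, -9, 16, 14, -9, -6, 6], [30, 9, -24, 15, -12, -18, 27, 18, -18]].
There the 2×2 minor on rows i ∈ {0, 1}, columns (j,k) ∈ {(0,0), (0,1)} is det [[-1, 3], [-12, 3]] = 33 ≠ 0, so this unfolding has rank ≥ 2; CP rank is at least every unfolding rank, so rank(T) ≥ 2.
In particular rank(T) ≥ 2 > 1, so T is not rank-1.

No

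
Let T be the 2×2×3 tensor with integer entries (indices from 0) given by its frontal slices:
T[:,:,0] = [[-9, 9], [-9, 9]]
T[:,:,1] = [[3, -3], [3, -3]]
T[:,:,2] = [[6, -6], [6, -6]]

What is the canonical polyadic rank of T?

1

Lower bound: T ≠ 0 (e.g. T[0,0,0] = -9), so rank(T) ≥ 1.
Upper bound: the mode-1 fibre T[:,0,0] = [-9, -9] gives a = [1, 1] (primitive direction); the mode-2 fibre T[0,:,0] = [-9, 9] gives b = [1, -1]; then c[k] = T[0,0,k] / (a[0]·b[0]) = [-9, 3, 6] / 1 = [-9, 3, 6].
Expanding [1, 1] ⊗ [1, -1] ⊗ [-9, 3, 6] reproduces all 12 entries of T, so T = [1, 1] ⊗ [1, -1] ⊗ [-9, 3, 6] and rank(T) ≤ 1.
These bounds meet, so rank(T) = 1.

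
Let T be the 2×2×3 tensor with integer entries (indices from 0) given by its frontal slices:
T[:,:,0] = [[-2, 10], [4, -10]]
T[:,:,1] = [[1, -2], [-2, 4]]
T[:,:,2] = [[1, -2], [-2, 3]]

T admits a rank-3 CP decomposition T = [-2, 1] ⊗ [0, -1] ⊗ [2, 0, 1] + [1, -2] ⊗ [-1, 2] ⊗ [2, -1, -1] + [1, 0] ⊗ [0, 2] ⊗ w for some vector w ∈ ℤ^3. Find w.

Subtract the known terms from T to get the rank-1 residual R = [1, 0] ⊗ [0, 2] ⊗ w, so R[i,j,k] = a[i]·b[j]·w[k]. Pick indices with nonzero a[0]·b[1] = (1)·(2) = 2. Only the fibre through (0,1,·) is needed: R[0,1,:] = T[0,1,:] − Σₗ aₗ[0]bₗ[1]cₗ = [10, -2, -2] − (-2)·(-1)·[2, 0, 1] − (1)·(2)·[2, -1, -1] = [2, 0, -2]. Then w[k] = R[0,1,k] / 2 for each k, giving w = [2, 0, -2] / 2 = [1, 0, -1].

w = [1, 0, -1]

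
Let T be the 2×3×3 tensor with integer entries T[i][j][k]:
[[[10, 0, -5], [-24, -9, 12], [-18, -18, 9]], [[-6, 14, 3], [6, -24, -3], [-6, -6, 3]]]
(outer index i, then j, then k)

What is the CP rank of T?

Lower bound: the mode-2 unfolding of T (rows indexed by j, columns by (i,k) = (0,0), (0,1), (0,2), (1,0), (1,1), (1,2)) is [[10, 0, -5, -6, 14, 3], [-24, -9, 12, 6, -24, -3], [-18, -18, 9, -6, -6, 3]].
There the 2×2 minor on rows j ∈ {0, 1}, columns (i,k) ∈ {(0,0), (0,1)} is det [[10, 0], [-24, -9]] = -90 ≠ 0, so this unfolding has rank ≥ 2; CP rank is at least every unfolding rank, so rank(T) ≥ 2. (Unfolding ranks only ever bound the CP rank from below — rank(T) can be strictly larger than all of them — so the matching upper bound has to come from an explicit 2-term decomposition.)
Upper bound — finding two terms. Write S_k = T[:,:,k] for the frontal slices: S₀ = [[10, -24, -18], [-6, 6, -6]], S₁ = [[0, -9, -18], [14, -24, -6]], S₂ = [[-5, 12, 9], [3, -3, 3]].
If T = a₁ ⊗ b₁ ⊗ c₁ + a₂ ⊗ b₂ ⊗ c₂ then each S_k = c₁[k]·a₁b₁ᵀ + c₂[k]·a₂b₂ᵀ. S₀ and S₁ are linearly independent, so a₁b₁ᵀ and a₂b₂ᵀ must span the same plane of matrices: they are the rank-1 matrices of the form x·S₀ + y·S₁.
The 2×2 minor of x·S₀ + y·S₁ on rows {0,1}, columns {0,1} is −84·x² + 42·xy + 126·y² = (-42)·(2·x − 3·y)(x + y), vanishing at (x:y) = (3:2) and (1:-1).
M₁ = 3·S₀ + 2·S₁ = [[30, -90, -90], [10, -30, -30]] = 10·[3, 1][1, -3, -3]ᵀ and M₂ = S₀ − S₁ = [[10, -15, 0], [-20, 30, 0]] = 5·[1, -2][2, -3, 0]ᵀ, so take a₁ = [3, 1], b₁ = [1, -3, -3], a₂ = [1, -2], b₂ = [2, -3, 0].
Each slice is an integer combination of E₁ = a₁b₁ᵀ and E₂ = a₂b₂ᵀ: S₀ = 2·E₁ + 2·E₂, S₁ = 2·E₁ − 3·E₂, S₂ = −E₁ − E₂; reading off coefficients, c₁ = [2, 2, -1] and c₂ = [2, -3, -1].
Hence T = [3, 1] ⊗ [1, -3, -3] ⊗ [2, 2, -1] + [1, -2] ⊗ [2, -3, 0] ⊗ [2, -3, -1], so rank(T) ≤ 2.
These bounds meet, so rank(T) = 2.
Check entry T[0,0,1] = 0: (3)·(1)·(2) + (1)·(2)·(-3) = 0.

2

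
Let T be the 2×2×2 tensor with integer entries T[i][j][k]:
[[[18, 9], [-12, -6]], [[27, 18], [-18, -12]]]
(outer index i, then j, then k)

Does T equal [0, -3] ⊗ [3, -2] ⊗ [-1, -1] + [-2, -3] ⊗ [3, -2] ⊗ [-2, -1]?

No

Reconstruct entry (0,0,0) from the claimed factors: Σₗ aₗ[0]bₗ[0]cₗ[0] = (0)·(3)·(-1) + (-2)·(3)·(-2) = 12, but T[0,0,0] = 18. The claim is false.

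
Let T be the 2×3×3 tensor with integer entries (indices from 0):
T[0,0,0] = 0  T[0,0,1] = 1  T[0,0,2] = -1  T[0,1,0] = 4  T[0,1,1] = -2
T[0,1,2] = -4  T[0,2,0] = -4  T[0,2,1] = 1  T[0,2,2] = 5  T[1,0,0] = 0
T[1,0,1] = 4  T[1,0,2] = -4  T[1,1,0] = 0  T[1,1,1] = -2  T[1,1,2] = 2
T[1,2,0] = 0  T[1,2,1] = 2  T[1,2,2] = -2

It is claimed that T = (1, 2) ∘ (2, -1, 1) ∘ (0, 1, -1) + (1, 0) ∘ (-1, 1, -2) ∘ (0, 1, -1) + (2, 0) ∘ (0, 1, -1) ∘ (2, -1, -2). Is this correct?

Reconstruct entrywise from the claimed factors. For example, T[0,1,2] = -4 and Σₗ aₗ[0]bₗ[1]cₗ[2] = (1)·(-1)·(-1) + (1)·(1)·(-1) + (2)·(1)·(-2) = -4; checking all 18 entries, every one matches. The claim holds.

Yes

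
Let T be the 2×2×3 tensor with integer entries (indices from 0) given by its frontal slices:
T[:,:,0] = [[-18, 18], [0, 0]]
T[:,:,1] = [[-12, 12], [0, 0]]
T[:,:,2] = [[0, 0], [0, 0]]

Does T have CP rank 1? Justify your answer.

Yes

If T = a ⊗ b ⊗ c then every fibre of T is a multiple of the corresponding factor, so read the factors off the fibres through the nonzero entry T[0,0,0] = -18.
The mode-1 fibre T[:,0,0] = [-18, 0] gives a = (1, 0) (primitive direction); the mode-2 fibre T[0,:,0] = [-18, 18] gives b = (1, -1); then c[k] = T[0,0,k] / (a[0]·b[0]) = [-18, -12, 0] / 1 = (-18, -12, 0).
Expanding (1, 0) ⊗ (1, -1) ⊗ (-18, -12, 0) reproduces all 12 entries of T, so T = (1, 0) ⊗ (1, -1) ⊗ (-18, -12, 0) and rank(T) ≤ 1.
Equivalently every frontal slice T[:,:,k] is c[k] times the rank-1 matrix (1, 0) ⊗ (1, -1). So T has rank 1 (it is nonzero).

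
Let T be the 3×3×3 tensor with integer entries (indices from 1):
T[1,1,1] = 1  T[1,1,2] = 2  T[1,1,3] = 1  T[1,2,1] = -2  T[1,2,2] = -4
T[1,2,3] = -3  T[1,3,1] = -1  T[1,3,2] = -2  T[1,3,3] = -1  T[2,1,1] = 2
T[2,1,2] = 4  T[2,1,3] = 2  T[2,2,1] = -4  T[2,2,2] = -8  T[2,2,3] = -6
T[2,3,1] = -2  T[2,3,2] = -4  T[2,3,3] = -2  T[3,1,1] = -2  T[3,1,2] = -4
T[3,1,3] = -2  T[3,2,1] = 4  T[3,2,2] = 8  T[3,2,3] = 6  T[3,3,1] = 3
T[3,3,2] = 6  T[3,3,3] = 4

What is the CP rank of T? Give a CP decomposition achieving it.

rank(T) = 3

Lower bound: the mode-2 unfolding of T (rows indexed by j, columns by (i,k) = (1,1), (1,2), (1,3), (2,1), (2,2), (2,3), (3,1), (3,2), (3,3)) is [[1, 2, 1, 2, 4, 2, -2, -4, -2], [-2, -4, -3, -4, -8, -6, 4, 8, 6], [-1, -2, -1, -2, -4, -2, 3, 6, 4]].
There the 3×3 minor on rows j ∈ {1, 2, 3}, columns (i,k) ∈ {(1,1), (1,3), (3,1)} is det [[1, 1, -2], [-2, -3, 4], [-1, -1, 3]] = -1 ≠ 0, so this unfolding has rank ≥ 3; CP rank is at least every unfolding rank, so rank(T) ≥ 3. (Unfolding ranks only ever bound the CP rank from below — rank(T) can be strictly larger than all of them — so the matching upper bound has to come from an explicit 3-term decomposition.)
Upper bound: T is a sum of 3 rank-1 terms, T = [1, 2, -2] (x) [0, 1, 1] (x) [-1, -2, -2] + [1, 2, -2] (x) [1, -1, -1] (x) [1, 2, 1] + [1, 2, -1] (x) [0, 0, 1] (x) [1, 2, 2] (one valid choice — decompositions are not unique — normalised so each a, b is primitive with positive first nonzero entry; check it by expanding all entries), so rank(T) ≤ 3.
These bounds meet, so rank(T) = 3.
Check entry T[1,3,3] = -1: (1)·(1)·(-2) + (1)·(-1)·(1) + (1)·(1)·(2) = -1.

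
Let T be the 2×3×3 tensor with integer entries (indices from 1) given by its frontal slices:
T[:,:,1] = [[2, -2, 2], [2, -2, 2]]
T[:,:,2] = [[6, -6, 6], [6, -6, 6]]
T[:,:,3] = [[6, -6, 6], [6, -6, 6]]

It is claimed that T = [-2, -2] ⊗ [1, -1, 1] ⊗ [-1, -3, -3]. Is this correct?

Reconstruct entrywise from the claimed factors. For example, T[2,1,3] = 6 and Σₗ aₗ[2]bₗ[1]cₗ[3] = (-2)·(1)·(-3) = 6; checking all 18 entries, every one matches. The claim holds.

Yes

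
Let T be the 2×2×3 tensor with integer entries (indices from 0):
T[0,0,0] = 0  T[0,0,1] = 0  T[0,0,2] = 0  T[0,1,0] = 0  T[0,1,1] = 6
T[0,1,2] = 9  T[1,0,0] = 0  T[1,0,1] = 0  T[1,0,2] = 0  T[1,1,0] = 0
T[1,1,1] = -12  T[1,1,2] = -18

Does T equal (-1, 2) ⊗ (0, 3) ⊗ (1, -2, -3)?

No

Reconstruct entry (0,1,0) from the claimed factors: Σₗ aₗ[0]bₗ[1]cₗ[0] = (-1)·(3)·(1) = -3, but T[0,1,0] = 0. The claim is false.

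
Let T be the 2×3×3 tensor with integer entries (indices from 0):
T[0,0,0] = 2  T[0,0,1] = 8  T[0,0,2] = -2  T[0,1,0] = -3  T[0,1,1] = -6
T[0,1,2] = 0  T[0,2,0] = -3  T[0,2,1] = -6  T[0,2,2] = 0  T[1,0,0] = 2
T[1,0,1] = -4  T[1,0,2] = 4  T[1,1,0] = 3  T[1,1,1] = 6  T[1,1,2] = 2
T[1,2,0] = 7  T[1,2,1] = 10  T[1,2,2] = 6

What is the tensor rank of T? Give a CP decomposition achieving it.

Lower bound: the mode-3 unfolding of T (rows indexed by k, columns by (i,j) = (0,0), (0,1), (0,2), (1,0), (1,1), (1,2)) is [[2, -3, -3, 2, 3, 7], [8, -6, -6, -4, 6, 10], [-2, 0, 0, 4, 2, 6]].
There the 3×3 minor on rows k ∈ {0, 1, 2}, columns (i,j) ∈ {(0,0), (0,1), (1,1)} is det [[2, -3, 3], [8, -6, 6], [-2, 0, 2]] = 24 ≠ 0, so this unfolding has rank ≥ 3; CP rank is at least every unfolding rank, so rank(T) ≥ 3. (This is only a lower bound: in general the CP rank may exceed every unfolding rank, so we still need to exhibit 3 rank-1 terms summing to T.)
Upper bound: T is a sum of 3 rank-1 terms, T = [0, 1] ⊗ [0, 1, 2] ⊗ [4, 4, 4] + [1, -1] ⊗ [2, -1, -1] ⊗ [-1, 2, -2] + [1, 0] ⊗ [1, -1, -1] ⊗ [4, 4, 2] (written with every a and b primitive with positive leading entry and the scale carried by c; CP decompositions are not unique, and this one is verified by expanding entrywise), so rank(T) ≤ 3.
These bounds meet, so rank(T) = 3.

rank(T) = 3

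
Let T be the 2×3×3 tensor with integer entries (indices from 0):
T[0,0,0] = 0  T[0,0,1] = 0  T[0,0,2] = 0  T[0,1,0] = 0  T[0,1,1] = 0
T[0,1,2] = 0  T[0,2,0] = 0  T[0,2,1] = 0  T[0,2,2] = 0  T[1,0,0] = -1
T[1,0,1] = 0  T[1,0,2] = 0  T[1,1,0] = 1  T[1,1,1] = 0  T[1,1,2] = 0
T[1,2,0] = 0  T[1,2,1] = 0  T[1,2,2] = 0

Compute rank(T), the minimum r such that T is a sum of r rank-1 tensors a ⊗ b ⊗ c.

1

Lower bound: T ≠ 0 (e.g. T[1,0,0] = -1), so rank(T) ≥ 1.
Upper bound: the mode-1 fibre T[:,0,0] = [0, -1] gives a = [0, 1] (primitive direction); the mode-2 fibre T[1,:,0] = [-1, 1, 0] gives b = [1, -1, 0]; then c[k] = T[1,0,k] / (a[1]·b[0]) = [-1, 0, 0] / 1 = [-1, 0, 0].
Expanding [0, 1] ⊗ [1, -1, 0] ⊗ [-1, 0, 0] reproduces all 18 entries of T, so T = [0, 1] ⊗ [1, -1, 0] ⊗ [-1, 0, 0] and rank(T) ≤ 1.
These bounds meet, so rank(T) = 1.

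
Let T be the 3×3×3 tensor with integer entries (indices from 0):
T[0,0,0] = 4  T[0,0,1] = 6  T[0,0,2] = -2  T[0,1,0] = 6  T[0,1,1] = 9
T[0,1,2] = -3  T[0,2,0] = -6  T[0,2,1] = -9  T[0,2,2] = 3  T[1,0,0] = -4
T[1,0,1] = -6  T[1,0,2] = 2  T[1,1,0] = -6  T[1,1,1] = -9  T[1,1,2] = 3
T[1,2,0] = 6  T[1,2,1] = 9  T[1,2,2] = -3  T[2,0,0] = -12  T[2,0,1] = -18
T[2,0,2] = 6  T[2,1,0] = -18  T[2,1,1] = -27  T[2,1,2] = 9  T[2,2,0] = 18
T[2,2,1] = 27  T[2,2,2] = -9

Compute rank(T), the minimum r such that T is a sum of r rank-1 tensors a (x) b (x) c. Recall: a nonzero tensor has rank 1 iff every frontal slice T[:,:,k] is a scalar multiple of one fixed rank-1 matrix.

1

Lower bound: T ≠ 0 (e.g. T[0,0,0] = 4), so rank(T) ≥ 1.
Upper bound: if T = a (x) b (x) c then every fibre of T is a multiple of the corresponding factor, so read the factors off the fibres through the nonzero entry T[0,0,0] = 4.
The mode-1 fibre T[:,0,0] = [4, -4, -12] gives a = [1, -1, -3] (primitive direction); the mode-2 fibre T[0,:,0] = [4, 6, -6] gives b = [2, 3, -3]; then c[k] = T[0,0,k] / (a[0]·b[0]) = [4, 6, -2] / 2 = [2, 3, -1].
Expanding [1, -1, -3] (x) [2, 3, -3] (x) [2, 3, -1] reproduces all 27 entries of T, so T = [1, -1, -3] (x) [2, 3, -3] (x) [2, 3, -1] and rank(T) ≤ 1.
These bounds meet, so rank(T) = 1.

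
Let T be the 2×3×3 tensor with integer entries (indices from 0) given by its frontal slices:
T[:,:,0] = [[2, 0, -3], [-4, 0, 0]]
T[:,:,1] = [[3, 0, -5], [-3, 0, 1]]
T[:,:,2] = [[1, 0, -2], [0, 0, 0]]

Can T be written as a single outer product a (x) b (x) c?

The mode-3 unfolding of T (rows indexed by k, columns by (i,j) = (0,0), (0,1), (0,2), (1,0), (1,1), (1,2)) is [[2, 0, -3, -4, 0, 0], [3, 0, -5, -3, 0, 1], [1, 0, -2, 0, 0, 0]].
There the 3×3 minor on rows k ∈ {0, 1, 2}, columns (i,j) ∈ {(0,0), (0,2), (1,0)} is det [[2, -3, -4], [3, -5, -3], [1, -2, 0]] = 1 ≠ 0, so this unfolding has rank ≥ 3; CP rank is at least every unfolding rank, so rank(T) ≥ 3.
In particular rank(T) ≥ 3 > 1, so T is not rank-1.

No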